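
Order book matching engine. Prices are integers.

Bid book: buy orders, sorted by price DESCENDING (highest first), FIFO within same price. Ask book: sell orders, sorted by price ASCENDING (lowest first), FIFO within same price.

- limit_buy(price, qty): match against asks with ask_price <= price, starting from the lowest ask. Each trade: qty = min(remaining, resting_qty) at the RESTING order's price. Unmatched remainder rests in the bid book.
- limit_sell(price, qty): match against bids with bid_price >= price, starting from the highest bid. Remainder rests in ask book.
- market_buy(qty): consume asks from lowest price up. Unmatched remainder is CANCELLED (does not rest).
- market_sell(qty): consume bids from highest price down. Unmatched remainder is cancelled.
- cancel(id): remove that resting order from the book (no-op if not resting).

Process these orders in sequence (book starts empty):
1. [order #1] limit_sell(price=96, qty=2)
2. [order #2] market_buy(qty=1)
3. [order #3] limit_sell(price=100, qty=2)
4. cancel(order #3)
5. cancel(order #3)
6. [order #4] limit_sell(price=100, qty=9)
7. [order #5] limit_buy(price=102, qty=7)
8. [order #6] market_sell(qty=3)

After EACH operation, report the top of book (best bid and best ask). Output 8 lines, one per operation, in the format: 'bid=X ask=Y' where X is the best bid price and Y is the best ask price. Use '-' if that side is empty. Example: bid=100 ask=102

After op 1 [order #1] limit_sell(price=96, qty=2): fills=none; bids=[-] asks=[#1:2@96]
After op 2 [order #2] market_buy(qty=1): fills=#2x#1:1@96; bids=[-] asks=[#1:1@96]
After op 3 [order #3] limit_sell(price=100, qty=2): fills=none; bids=[-] asks=[#1:1@96 #3:2@100]
After op 4 cancel(order #3): fills=none; bids=[-] asks=[#1:1@96]
After op 5 cancel(order #3): fills=none; bids=[-] asks=[#1:1@96]
After op 6 [order #4] limit_sell(price=100, qty=9): fills=none; bids=[-] asks=[#1:1@96 #4:9@100]
After op 7 [order #5] limit_buy(price=102, qty=7): fills=#5x#1:1@96 #5x#4:6@100; bids=[-] asks=[#4:3@100]
After op 8 [order #6] market_sell(qty=3): fills=none; bids=[-] asks=[#4:3@100]

Answer: bid=- ask=96
bid=- ask=96
bid=- ask=96
bid=- ask=96
bid=- ask=96
bid=- ask=96
bid=- ask=100
bid=- ask=100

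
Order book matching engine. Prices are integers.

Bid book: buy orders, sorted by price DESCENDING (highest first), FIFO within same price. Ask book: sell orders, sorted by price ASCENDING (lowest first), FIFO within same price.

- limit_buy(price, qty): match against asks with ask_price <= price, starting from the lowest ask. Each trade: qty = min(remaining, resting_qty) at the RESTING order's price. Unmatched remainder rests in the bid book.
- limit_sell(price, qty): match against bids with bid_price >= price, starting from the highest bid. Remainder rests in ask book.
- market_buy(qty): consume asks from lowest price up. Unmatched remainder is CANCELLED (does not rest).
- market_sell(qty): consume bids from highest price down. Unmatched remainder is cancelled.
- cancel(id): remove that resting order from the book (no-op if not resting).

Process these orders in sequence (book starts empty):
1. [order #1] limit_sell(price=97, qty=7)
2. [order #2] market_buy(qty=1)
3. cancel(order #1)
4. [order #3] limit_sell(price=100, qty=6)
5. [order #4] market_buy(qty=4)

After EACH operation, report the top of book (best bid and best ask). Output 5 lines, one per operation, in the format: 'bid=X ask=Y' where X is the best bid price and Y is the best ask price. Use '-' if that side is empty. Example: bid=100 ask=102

After op 1 [order #1] limit_sell(price=97, qty=7): fills=none; bids=[-] asks=[#1:7@97]
After op 2 [order #2] market_buy(qty=1): fills=#2x#1:1@97; bids=[-] asks=[#1:6@97]
After op 3 cancel(order #1): fills=none; bids=[-] asks=[-]
After op 4 [order #3] limit_sell(price=100, qty=6): fills=none; bids=[-] asks=[#3:6@100]
After op 5 [order #4] market_buy(qty=4): fills=#4x#3:4@100; bids=[-] asks=[#3:2@100]

Answer: bid=- ask=97
bid=- ask=97
bid=- ask=-
bid=- ask=100
bid=- ask=100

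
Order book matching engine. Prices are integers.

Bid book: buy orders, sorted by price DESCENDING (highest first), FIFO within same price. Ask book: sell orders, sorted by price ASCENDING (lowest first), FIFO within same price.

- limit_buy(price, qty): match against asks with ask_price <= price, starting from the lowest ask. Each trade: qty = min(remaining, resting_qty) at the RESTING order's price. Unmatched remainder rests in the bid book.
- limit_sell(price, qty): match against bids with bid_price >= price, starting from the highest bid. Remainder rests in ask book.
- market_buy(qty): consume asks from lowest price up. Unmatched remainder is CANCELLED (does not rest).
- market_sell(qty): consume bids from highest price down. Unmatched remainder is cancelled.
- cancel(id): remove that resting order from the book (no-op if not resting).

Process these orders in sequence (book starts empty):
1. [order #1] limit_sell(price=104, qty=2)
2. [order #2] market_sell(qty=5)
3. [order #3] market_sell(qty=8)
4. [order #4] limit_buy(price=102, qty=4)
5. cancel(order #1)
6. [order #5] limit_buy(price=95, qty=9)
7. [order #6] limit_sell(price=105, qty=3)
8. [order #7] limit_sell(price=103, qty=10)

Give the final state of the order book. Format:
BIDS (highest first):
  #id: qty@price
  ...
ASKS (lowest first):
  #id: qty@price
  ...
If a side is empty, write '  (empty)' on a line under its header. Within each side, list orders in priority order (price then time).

After op 1 [order #1] limit_sell(price=104, qty=2): fills=none; bids=[-] asks=[#1:2@104]
After op 2 [order #2] market_sell(qty=5): fills=none; bids=[-] asks=[#1:2@104]
After op 3 [order #3] market_sell(qty=8): fills=none; bids=[-] asks=[#1:2@104]
After op 4 [order #4] limit_buy(price=102, qty=4): fills=none; bids=[#4:4@102] asks=[#1:2@104]
After op 5 cancel(order #1): fills=none; bids=[#4:4@102] asks=[-]
After op 6 [order #5] limit_buy(price=95, qty=9): fills=none; bids=[#4:4@102 #5:9@95] asks=[-]
After op 7 [order #6] limit_sell(price=105, qty=3): fills=none; bids=[#4:4@102 #5:9@95] asks=[#6:3@105]
After op 8 [order #7] limit_sell(price=103, qty=10): fills=none; bids=[#4:4@102 #5:9@95] asks=[#7:10@103 #6:3@105]

Answer: BIDS (highest first):
  #4: 4@102
  #5: 9@95
ASKS (lowest first):
  #7: 10@103
  #6: 3@105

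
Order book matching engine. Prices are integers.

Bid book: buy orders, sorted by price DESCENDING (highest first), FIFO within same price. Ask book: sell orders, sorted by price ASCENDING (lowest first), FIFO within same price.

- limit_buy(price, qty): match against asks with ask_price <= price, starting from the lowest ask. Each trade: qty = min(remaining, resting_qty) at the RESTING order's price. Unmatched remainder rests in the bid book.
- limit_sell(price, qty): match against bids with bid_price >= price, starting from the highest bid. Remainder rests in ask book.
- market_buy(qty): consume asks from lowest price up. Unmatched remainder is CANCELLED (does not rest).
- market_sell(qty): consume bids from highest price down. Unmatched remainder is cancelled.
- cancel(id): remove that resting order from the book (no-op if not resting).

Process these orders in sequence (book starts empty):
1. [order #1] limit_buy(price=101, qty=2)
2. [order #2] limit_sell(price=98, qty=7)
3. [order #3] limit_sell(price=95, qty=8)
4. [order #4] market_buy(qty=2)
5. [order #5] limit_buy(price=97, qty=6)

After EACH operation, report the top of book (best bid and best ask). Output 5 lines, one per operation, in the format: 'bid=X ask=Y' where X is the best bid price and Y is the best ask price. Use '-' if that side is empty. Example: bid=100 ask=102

After op 1 [order #1] limit_buy(price=101, qty=2): fills=none; bids=[#1:2@101] asks=[-]
After op 2 [order #2] limit_sell(price=98, qty=7): fills=#1x#2:2@101; bids=[-] asks=[#2:5@98]
After op 3 [order #3] limit_sell(price=95, qty=8): fills=none; bids=[-] asks=[#3:8@95 #2:5@98]
After op 4 [order #4] market_buy(qty=2): fills=#4x#3:2@95; bids=[-] asks=[#3:6@95 #2:5@98]
After op 5 [order #5] limit_buy(price=97, qty=6): fills=#5x#3:6@95; bids=[-] asks=[#2:5@98]

Answer: bid=101 ask=-
bid=- ask=98
bid=- ask=95
bid=- ask=95
bid=- ask=98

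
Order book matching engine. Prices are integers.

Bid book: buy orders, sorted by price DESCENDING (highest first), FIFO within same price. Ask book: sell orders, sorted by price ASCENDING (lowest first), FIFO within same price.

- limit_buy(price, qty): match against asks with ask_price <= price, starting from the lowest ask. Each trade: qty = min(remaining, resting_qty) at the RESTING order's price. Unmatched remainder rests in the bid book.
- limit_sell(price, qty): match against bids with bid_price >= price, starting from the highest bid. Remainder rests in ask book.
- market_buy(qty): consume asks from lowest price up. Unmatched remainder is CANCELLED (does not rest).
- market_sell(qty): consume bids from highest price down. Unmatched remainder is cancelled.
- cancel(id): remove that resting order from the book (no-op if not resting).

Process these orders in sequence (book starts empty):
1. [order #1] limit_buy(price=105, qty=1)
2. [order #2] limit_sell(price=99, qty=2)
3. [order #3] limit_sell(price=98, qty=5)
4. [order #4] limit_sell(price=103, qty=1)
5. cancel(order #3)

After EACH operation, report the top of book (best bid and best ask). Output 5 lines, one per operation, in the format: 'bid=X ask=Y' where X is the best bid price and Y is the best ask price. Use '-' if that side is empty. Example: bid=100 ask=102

Answer: bid=105 ask=-
bid=- ask=99
bid=- ask=98
bid=- ask=98
bid=- ask=99

Derivation:
After op 1 [order #1] limit_buy(price=105, qty=1): fills=none; bids=[#1:1@105] asks=[-]
After op 2 [order #2] limit_sell(price=99, qty=2): fills=#1x#2:1@105; bids=[-] asks=[#2:1@99]
After op 3 [order #3] limit_sell(price=98, qty=5): fills=none; bids=[-] asks=[#3:5@98 #2:1@99]
After op 4 [order #4] limit_sell(price=103, qty=1): fills=none; bids=[-] asks=[#3:5@98 #2:1@99 #4:1@103]
After op 5 cancel(order #3): fills=none; bids=[-] asks=[#2:1@99 #4:1@103]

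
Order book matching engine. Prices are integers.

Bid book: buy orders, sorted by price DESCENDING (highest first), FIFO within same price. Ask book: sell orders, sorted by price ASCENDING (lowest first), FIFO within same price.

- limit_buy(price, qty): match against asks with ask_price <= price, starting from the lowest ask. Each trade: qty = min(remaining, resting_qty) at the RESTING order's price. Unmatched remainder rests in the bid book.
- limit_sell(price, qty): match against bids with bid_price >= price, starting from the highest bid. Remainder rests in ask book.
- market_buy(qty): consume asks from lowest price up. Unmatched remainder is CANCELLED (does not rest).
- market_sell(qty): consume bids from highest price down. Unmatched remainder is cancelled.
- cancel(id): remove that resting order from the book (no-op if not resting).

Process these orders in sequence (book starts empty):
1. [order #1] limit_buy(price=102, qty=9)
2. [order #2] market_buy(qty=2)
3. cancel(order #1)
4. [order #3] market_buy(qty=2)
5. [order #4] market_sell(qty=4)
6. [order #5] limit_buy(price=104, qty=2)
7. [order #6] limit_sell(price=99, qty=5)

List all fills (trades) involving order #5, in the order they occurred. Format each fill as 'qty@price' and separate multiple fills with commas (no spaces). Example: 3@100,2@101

After op 1 [order #1] limit_buy(price=102, qty=9): fills=none; bids=[#1:9@102] asks=[-]
After op 2 [order #2] market_buy(qty=2): fills=none; bids=[#1:9@102] asks=[-]
After op 3 cancel(order #1): fills=none; bids=[-] asks=[-]
After op 4 [order #3] market_buy(qty=2): fills=none; bids=[-] asks=[-]
After op 5 [order #4] market_sell(qty=4): fills=none; bids=[-] asks=[-]
After op 6 [order #5] limit_buy(price=104, qty=2): fills=none; bids=[#5:2@104] asks=[-]
After op 7 [order #6] limit_sell(price=99, qty=5): fills=#5x#6:2@104; bids=[-] asks=[#6:3@99]

Answer: 2@104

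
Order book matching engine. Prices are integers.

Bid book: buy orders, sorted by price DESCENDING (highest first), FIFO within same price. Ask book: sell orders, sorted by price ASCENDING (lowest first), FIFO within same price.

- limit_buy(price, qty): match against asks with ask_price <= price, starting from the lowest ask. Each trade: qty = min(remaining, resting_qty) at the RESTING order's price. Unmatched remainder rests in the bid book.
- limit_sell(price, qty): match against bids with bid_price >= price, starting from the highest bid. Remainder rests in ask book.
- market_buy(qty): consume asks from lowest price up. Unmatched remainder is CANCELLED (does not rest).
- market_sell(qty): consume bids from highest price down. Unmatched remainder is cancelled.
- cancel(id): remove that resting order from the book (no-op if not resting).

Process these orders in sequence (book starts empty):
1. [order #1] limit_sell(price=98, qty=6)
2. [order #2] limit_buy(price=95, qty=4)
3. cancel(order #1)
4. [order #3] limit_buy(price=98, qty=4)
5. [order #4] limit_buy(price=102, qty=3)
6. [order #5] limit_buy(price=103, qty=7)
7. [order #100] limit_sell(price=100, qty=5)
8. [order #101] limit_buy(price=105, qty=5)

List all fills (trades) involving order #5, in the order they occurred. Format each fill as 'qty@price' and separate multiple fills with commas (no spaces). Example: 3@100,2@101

After op 1 [order #1] limit_sell(price=98, qty=6): fills=none; bids=[-] asks=[#1:6@98]
After op 2 [order #2] limit_buy(price=95, qty=4): fills=none; bids=[#2:4@95] asks=[#1:6@98]
After op 3 cancel(order #1): fills=none; bids=[#2:4@95] asks=[-]
After op 4 [order #3] limit_buy(price=98, qty=4): fills=none; bids=[#3:4@98 #2:4@95] asks=[-]
After op 5 [order #4] limit_buy(price=102, qty=3): fills=none; bids=[#4:3@102 #3:4@98 #2:4@95] asks=[-]
After op 6 [order #5] limit_buy(price=103, qty=7): fills=none; bids=[#5:7@103 #4:3@102 #3:4@98 #2:4@95] asks=[-]
After op 7 [order #100] limit_sell(price=100, qty=5): fills=#5x#100:5@103; bids=[#5:2@103 #4:3@102 #3:4@98 #2:4@95] asks=[-]
After op 8 [order #101] limit_buy(price=105, qty=5): fills=none; bids=[#101:5@105 #5:2@103 #4:3@102 #3:4@98 #2:4@95] asks=[-]

Answer: 5@103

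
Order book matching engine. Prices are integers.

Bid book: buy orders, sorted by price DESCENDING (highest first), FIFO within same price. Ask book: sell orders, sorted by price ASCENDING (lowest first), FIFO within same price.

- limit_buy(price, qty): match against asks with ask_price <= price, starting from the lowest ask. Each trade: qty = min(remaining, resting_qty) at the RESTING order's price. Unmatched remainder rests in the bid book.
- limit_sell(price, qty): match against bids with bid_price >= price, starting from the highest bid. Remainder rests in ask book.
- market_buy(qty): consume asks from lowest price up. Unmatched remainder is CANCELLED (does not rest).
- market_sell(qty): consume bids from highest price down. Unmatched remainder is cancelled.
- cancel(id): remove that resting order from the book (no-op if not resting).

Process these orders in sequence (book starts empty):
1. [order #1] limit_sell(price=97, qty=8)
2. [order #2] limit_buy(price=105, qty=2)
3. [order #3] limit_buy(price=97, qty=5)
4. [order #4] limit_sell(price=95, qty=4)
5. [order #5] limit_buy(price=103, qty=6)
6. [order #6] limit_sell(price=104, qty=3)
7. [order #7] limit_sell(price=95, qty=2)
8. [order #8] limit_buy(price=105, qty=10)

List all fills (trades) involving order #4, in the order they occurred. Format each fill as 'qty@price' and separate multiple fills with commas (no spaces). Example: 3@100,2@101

Answer: 4@95

Derivation:
After op 1 [order #1] limit_sell(price=97, qty=8): fills=none; bids=[-] asks=[#1:8@97]
After op 2 [order #2] limit_buy(price=105, qty=2): fills=#2x#1:2@97; bids=[-] asks=[#1:6@97]
After op 3 [order #3] limit_buy(price=97, qty=5): fills=#3x#1:5@97; bids=[-] asks=[#1:1@97]
After op 4 [order #4] limit_sell(price=95, qty=4): fills=none; bids=[-] asks=[#4:4@95 #1:1@97]
After op 5 [order #5] limit_buy(price=103, qty=6): fills=#5x#4:4@95 #5x#1:1@97; bids=[#5:1@103] asks=[-]
After op 6 [order #6] limit_sell(price=104, qty=3): fills=none; bids=[#5:1@103] asks=[#6:3@104]
After op 7 [order #7] limit_sell(price=95, qty=2): fills=#5x#7:1@103; bids=[-] asks=[#7:1@95 #6:3@104]
After op 8 [order #8] limit_buy(price=105, qty=10): fills=#8x#7:1@95 #8x#6:3@104; bids=[#8:6@105] asks=[-]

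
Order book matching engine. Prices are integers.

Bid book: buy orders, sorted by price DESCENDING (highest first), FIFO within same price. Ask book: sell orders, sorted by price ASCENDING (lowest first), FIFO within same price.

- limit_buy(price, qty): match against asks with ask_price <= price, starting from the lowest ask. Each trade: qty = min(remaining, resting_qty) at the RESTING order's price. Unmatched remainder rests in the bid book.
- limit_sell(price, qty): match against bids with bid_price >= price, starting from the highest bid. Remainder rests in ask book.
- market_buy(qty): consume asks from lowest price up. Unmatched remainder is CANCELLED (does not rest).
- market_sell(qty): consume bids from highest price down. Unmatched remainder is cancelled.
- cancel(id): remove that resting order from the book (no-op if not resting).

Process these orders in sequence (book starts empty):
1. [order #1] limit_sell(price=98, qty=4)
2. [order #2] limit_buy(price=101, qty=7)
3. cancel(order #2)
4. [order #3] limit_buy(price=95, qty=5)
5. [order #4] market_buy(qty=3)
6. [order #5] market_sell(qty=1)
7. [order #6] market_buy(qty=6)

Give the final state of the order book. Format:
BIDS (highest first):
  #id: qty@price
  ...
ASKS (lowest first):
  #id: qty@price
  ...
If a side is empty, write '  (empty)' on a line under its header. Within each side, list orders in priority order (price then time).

Answer: BIDS (highest first):
  #3: 4@95
ASKS (lowest first):
  (empty)

Derivation:
After op 1 [order #1] limit_sell(price=98, qty=4): fills=none; bids=[-] asks=[#1:4@98]
After op 2 [order #2] limit_buy(price=101, qty=7): fills=#2x#1:4@98; bids=[#2:3@101] asks=[-]
After op 3 cancel(order #2): fills=none; bids=[-] asks=[-]
After op 4 [order #3] limit_buy(price=95, qty=5): fills=none; bids=[#3:5@95] asks=[-]
After op 5 [order #4] market_buy(qty=3): fills=none; bids=[#3:5@95] asks=[-]
After op 6 [order #5] market_sell(qty=1): fills=#3x#5:1@95; bids=[#3:4@95] asks=[-]
After op 7 [order #6] market_buy(qty=6): fills=none; bids=[#3:4@95] asks=[-]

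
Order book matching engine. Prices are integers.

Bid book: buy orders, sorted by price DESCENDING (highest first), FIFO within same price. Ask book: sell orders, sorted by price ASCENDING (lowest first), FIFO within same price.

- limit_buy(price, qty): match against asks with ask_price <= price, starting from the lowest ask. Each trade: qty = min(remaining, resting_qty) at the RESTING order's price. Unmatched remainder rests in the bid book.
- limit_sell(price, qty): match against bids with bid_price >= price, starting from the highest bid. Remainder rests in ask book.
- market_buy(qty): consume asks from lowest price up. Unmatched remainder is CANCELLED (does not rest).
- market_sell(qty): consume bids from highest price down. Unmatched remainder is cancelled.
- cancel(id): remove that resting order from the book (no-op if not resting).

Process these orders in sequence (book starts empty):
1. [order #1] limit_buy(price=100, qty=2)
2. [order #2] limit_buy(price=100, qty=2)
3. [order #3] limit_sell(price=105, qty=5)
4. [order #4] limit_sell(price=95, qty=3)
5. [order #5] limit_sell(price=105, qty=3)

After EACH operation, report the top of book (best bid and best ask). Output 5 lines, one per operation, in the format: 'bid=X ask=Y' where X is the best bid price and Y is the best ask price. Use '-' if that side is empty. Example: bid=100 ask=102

After op 1 [order #1] limit_buy(price=100, qty=2): fills=none; bids=[#1:2@100] asks=[-]
After op 2 [order #2] limit_buy(price=100, qty=2): fills=none; bids=[#1:2@100 #2:2@100] asks=[-]
After op 3 [order #3] limit_sell(price=105, qty=5): fills=none; bids=[#1:2@100 #2:2@100] asks=[#3:5@105]
After op 4 [order #4] limit_sell(price=95, qty=3): fills=#1x#4:2@100 #2x#4:1@100; bids=[#2:1@100] asks=[#3:5@105]
After op 5 [order #5] limit_sell(price=105, qty=3): fills=none; bids=[#2:1@100] asks=[#3:5@105 #5:3@105]

Answer: bid=100 ask=-
bid=100 ask=-
bid=100 ask=105
bid=100 ask=105
bid=100 ask=105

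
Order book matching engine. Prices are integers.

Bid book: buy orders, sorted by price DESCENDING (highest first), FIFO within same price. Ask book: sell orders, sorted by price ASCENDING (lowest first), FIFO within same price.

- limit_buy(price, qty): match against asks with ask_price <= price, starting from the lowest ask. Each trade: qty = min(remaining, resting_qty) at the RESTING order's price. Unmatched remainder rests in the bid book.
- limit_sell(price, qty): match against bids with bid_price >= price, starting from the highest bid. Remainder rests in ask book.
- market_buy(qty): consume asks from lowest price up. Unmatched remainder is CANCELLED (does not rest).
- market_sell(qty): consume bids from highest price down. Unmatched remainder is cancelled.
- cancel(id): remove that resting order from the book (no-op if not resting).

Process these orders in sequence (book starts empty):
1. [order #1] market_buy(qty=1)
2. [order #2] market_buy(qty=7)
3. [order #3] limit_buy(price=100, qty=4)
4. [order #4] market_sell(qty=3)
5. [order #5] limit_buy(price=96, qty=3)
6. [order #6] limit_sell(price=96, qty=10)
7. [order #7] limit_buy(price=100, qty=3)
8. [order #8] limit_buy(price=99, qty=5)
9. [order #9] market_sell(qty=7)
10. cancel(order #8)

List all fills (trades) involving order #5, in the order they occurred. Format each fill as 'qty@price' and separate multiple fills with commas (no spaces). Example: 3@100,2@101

After op 1 [order #1] market_buy(qty=1): fills=none; bids=[-] asks=[-]
After op 2 [order #2] market_buy(qty=7): fills=none; bids=[-] asks=[-]
After op 3 [order #3] limit_buy(price=100, qty=4): fills=none; bids=[#3:4@100] asks=[-]
After op 4 [order #4] market_sell(qty=3): fills=#3x#4:3@100; bids=[#3:1@100] asks=[-]
After op 5 [order #5] limit_buy(price=96, qty=3): fills=none; bids=[#3:1@100 #5:3@96] asks=[-]
After op 6 [order #6] limit_sell(price=96, qty=10): fills=#3x#6:1@100 #5x#6:3@96; bids=[-] asks=[#6:6@96]
After op 7 [order #7] limit_buy(price=100, qty=3): fills=#7x#6:3@96; bids=[-] asks=[#6:3@96]
After op 8 [order #8] limit_buy(price=99, qty=5): fills=#8x#6:3@96; bids=[#8:2@99] asks=[-]
After op 9 [order #9] market_sell(qty=7): fills=#8x#9:2@99; bids=[-] asks=[-]
After op 10 cancel(order #8): fills=none; bids=[-] asks=[-]

Answer: 3@96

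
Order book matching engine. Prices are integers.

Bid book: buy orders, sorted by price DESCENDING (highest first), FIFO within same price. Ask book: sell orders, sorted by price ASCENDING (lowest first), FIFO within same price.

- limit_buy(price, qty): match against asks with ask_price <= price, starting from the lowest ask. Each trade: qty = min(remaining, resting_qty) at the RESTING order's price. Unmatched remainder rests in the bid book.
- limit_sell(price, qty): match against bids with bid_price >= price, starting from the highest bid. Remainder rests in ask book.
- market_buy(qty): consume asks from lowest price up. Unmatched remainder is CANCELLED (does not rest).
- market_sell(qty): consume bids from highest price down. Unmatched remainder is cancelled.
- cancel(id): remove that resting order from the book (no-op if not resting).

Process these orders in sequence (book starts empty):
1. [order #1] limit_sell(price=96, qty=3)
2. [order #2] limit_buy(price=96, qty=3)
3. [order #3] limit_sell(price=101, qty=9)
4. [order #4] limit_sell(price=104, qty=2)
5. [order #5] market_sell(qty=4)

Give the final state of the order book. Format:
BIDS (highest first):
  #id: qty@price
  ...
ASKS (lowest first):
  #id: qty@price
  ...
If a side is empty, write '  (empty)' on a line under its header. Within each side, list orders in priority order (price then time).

After op 1 [order #1] limit_sell(price=96, qty=3): fills=none; bids=[-] asks=[#1:3@96]
After op 2 [order #2] limit_buy(price=96, qty=3): fills=#2x#1:3@96; bids=[-] asks=[-]
After op 3 [order #3] limit_sell(price=101, qty=9): fills=none; bids=[-] asks=[#3:9@101]
After op 4 [order #4] limit_sell(price=104, qty=2): fills=none; bids=[-] asks=[#3:9@101 #4:2@104]
After op 5 [order #5] market_sell(qty=4): fills=none; bids=[-] asks=[#3:9@101 #4:2@104]

Answer: BIDS (highest first):
  (empty)
ASKS (lowest first):
  #3: 9@101
  #4: 2@104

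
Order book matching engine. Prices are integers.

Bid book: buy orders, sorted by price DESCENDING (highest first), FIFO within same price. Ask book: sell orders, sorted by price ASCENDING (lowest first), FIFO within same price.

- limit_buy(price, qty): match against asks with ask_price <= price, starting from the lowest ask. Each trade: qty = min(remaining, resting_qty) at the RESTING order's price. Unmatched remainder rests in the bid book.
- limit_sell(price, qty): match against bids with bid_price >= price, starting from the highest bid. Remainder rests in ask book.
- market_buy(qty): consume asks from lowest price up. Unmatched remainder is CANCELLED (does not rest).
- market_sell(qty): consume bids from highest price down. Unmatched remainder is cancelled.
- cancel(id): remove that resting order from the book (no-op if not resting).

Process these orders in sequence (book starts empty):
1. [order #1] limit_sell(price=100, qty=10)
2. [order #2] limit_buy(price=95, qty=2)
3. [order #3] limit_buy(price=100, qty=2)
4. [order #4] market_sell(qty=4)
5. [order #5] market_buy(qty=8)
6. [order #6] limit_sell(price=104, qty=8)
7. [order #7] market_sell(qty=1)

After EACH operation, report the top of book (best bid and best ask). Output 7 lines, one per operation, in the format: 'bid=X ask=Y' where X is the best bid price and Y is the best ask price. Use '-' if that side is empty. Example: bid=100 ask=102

After op 1 [order #1] limit_sell(price=100, qty=10): fills=none; bids=[-] asks=[#1:10@100]
After op 2 [order #2] limit_buy(price=95, qty=2): fills=none; bids=[#2:2@95] asks=[#1:10@100]
After op 3 [order #3] limit_buy(price=100, qty=2): fills=#3x#1:2@100; bids=[#2:2@95] asks=[#1:8@100]
After op 4 [order #4] market_sell(qty=4): fills=#2x#4:2@95; bids=[-] asks=[#1:8@100]
After op 5 [order #5] market_buy(qty=8): fills=#5x#1:8@100; bids=[-] asks=[-]
After op 6 [order #6] limit_sell(price=104, qty=8): fills=none; bids=[-] asks=[#6:8@104]
After op 7 [order #7] market_sell(qty=1): fills=none; bids=[-] asks=[#6:8@104]

Answer: bid=- ask=100
bid=95 ask=100
bid=95 ask=100
bid=- ask=100
bid=- ask=-
bid=- ask=104
bid=- ask=104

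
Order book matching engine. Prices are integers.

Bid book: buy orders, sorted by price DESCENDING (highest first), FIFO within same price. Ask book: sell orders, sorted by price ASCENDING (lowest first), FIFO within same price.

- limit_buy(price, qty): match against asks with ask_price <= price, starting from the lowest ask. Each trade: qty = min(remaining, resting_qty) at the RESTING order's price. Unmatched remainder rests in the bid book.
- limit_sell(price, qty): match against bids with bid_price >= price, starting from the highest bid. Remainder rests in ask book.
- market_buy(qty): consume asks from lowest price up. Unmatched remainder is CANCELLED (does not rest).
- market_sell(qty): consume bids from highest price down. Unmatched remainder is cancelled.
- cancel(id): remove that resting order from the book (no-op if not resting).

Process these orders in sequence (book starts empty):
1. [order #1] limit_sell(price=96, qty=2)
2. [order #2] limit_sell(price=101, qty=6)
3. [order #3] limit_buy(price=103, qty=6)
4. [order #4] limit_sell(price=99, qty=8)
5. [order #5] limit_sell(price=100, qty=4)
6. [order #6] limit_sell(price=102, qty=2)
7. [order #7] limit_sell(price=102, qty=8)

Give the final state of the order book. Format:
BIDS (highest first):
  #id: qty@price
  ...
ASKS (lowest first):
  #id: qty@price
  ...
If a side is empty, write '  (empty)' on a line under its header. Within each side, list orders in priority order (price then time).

After op 1 [order #1] limit_sell(price=96, qty=2): fills=none; bids=[-] asks=[#1:2@96]
After op 2 [order #2] limit_sell(price=101, qty=6): fills=none; bids=[-] asks=[#1:2@96 #2:6@101]
After op 3 [order #3] limit_buy(price=103, qty=6): fills=#3x#1:2@96 #3x#2:4@101; bids=[-] asks=[#2:2@101]
After op 4 [order #4] limit_sell(price=99, qty=8): fills=none; bids=[-] asks=[#4:8@99 #2:2@101]
After op 5 [order #5] limit_sell(price=100, qty=4): fills=none; bids=[-] asks=[#4:8@99 #5:4@100 #2:2@101]
After op 6 [order #6] limit_sell(price=102, qty=2): fills=none; bids=[-] asks=[#4:8@99 #5:4@100 #2:2@101 #6:2@102]
After op 7 [order #7] limit_sell(price=102, qty=8): fills=none; bids=[-] asks=[#4:8@99 #5:4@100 #2:2@101 #6:2@102 #7:8@102]

Answer: BIDS (highest first):
  (empty)
ASKS (lowest first):
  #4: 8@99
  #5: 4@100
  #2: 2@101
  #6: 2@102
  #7: 8@102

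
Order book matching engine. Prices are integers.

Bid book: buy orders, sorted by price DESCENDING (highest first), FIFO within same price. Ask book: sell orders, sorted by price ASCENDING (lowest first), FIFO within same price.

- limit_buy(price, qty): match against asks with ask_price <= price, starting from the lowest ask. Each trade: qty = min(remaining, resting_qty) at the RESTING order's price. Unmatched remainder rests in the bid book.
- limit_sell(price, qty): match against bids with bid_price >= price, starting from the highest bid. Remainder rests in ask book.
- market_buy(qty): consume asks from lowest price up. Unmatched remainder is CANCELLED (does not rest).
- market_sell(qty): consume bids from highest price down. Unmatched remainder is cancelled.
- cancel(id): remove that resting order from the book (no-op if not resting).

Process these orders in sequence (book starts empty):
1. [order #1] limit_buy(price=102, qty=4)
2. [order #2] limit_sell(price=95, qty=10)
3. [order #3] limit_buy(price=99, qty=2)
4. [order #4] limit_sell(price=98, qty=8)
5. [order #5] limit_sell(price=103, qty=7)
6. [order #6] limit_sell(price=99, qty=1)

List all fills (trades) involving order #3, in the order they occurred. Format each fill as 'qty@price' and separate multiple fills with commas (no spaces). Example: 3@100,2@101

Answer: 2@95

Derivation:
After op 1 [order #1] limit_buy(price=102, qty=4): fills=none; bids=[#1:4@102] asks=[-]
After op 2 [order #2] limit_sell(price=95, qty=10): fills=#1x#2:4@102; bids=[-] asks=[#2:6@95]
After op 3 [order #3] limit_buy(price=99, qty=2): fills=#3x#2:2@95; bids=[-] asks=[#2:4@95]
After op 4 [order #4] limit_sell(price=98, qty=8): fills=none; bids=[-] asks=[#2:4@95 #4:8@98]
After op 5 [order #5] limit_sell(price=103, qty=7): fills=none; bids=[-] asks=[#2:4@95 #4:8@98 #5:7@103]
After op 6 [order #6] limit_sell(price=99, qty=1): fills=none; bids=[-] asks=[#2:4@95 #4:8@98 #6:1@99 #5:7@103]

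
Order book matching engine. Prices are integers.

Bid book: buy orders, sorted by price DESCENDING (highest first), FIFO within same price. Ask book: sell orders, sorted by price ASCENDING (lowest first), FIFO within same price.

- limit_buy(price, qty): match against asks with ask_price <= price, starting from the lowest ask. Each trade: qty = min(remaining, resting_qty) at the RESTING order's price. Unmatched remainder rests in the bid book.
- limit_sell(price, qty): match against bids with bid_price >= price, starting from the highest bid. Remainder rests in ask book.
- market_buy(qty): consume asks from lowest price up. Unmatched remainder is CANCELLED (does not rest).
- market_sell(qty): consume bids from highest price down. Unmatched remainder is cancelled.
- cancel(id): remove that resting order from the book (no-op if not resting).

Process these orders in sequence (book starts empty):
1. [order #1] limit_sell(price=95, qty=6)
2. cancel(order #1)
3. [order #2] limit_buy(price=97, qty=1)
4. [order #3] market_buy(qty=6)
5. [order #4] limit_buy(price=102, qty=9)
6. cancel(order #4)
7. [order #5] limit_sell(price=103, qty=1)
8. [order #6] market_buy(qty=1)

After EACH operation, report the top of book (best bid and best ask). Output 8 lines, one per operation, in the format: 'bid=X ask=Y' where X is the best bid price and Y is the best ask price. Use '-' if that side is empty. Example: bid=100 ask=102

After op 1 [order #1] limit_sell(price=95, qty=6): fills=none; bids=[-] asks=[#1:6@95]
After op 2 cancel(order #1): fills=none; bids=[-] asks=[-]
After op 3 [order #2] limit_buy(price=97, qty=1): fills=none; bids=[#2:1@97] asks=[-]
After op 4 [order #3] market_buy(qty=6): fills=none; bids=[#2:1@97] asks=[-]
After op 5 [order #4] limit_buy(price=102, qty=9): fills=none; bids=[#4:9@102 #2:1@97] asks=[-]
After op 6 cancel(order #4): fills=none; bids=[#2:1@97] asks=[-]
After op 7 [order #5] limit_sell(price=103, qty=1): fills=none; bids=[#2:1@97] asks=[#5:1@103]
After op 8 [order #6] market_buy(qty=1): fills=#6x#5:1@103; bids=[#2:1@97] asks=[-]

Answer: bid=- ask=95
bid=- ask=-
bid=97 ask=-
bid=97 ask=-
bid=102 ask=-
bid=97 ask=-
bid=97 ask=103
bid=97 ask=-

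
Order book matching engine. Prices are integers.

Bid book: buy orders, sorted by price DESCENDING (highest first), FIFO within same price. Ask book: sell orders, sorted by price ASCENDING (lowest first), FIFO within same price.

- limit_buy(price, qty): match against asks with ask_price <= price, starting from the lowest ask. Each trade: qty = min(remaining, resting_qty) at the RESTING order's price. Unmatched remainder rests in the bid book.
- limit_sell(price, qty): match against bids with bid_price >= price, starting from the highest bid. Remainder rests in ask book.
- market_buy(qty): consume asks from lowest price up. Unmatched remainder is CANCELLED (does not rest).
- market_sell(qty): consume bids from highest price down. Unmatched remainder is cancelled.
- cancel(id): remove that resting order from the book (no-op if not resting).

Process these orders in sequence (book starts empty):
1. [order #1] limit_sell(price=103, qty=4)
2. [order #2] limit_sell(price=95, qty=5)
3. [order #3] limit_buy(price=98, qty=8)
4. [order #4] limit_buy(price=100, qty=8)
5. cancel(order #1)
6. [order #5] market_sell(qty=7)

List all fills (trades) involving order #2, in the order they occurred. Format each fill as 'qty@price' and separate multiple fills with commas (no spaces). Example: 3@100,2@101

After op 1 [order #1] limit_sell(price=103, qty=4): fills=none; bids=[-] asks=[#1:4@103]
After op 2 [order #2] limit_sell(price=95, qty=5): fills=none; bids=[-] asks=[#2:5@95 #1:4@103]
After op 3 [order #3] limit_buy(price=98, qty=8): fills=#3x#2:5@95; bids=[#3:3@98] asks=[#1:4@103]
After op 4 [order #4] limit_buy(price=100, qty=8): fills=none; bids=[#4:8@100 #3:3@98] asks=[#1:4@103]
After op 5 cancel(order #1): fills=none; bids=[#4:8@100 #3:3@98] asks=[-]
After op 6 [order #5] market_sell(qty=7): fills=#4x#5:7@100; bids=[#4:1@100 #3:3@98] asks=[-]

Answer: 5@95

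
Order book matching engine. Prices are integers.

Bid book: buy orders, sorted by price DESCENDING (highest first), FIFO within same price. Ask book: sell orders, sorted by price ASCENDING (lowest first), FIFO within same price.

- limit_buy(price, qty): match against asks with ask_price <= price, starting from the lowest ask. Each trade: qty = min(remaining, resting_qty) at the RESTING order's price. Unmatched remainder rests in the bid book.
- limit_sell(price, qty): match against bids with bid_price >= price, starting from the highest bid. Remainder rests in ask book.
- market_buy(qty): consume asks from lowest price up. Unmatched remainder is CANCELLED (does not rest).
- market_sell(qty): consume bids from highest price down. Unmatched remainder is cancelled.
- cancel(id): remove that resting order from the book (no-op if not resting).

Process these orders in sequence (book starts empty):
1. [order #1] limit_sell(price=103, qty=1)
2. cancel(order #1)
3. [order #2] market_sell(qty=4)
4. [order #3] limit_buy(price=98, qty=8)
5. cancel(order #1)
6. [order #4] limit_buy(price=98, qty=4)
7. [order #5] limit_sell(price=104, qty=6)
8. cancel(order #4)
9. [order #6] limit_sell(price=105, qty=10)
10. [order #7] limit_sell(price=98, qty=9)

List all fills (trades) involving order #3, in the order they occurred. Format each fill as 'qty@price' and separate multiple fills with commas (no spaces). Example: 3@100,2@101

Answer: 8@98

Derivation:
After op 1 [order #1] limit_sell(price=103, qty=1): fills=none; bids=[-] asks=[#1:1@103]
After op 2 cancel(order #1): fills=none; bids=[-] asks=[-]
After op 3 [order #2] market_sell(qty=4): fills=none; bids=[-] asks=[-]
After op 4 [order #3] limit_buy(price=98, qty=8): fills=none; bids=[#3:8@98] asks=[-]
After op 5 cancel(order #1): fills=none; bids=[#3:8@98] asks=[-]
After op 6 [order #4] limit_buy(price=98, qty=4): fills=none; bids=[#3:8@98 #4:4@98] asks=[-]
After op 7 [order #5] limit_sell(price=104, qty=6): fills=none; bids=[#3:8@98 #4:4@98] asks=[#5:6@104]
After op 8 cancel(order #4): fills=none; bids=[#3:8@98] asks=[#5:6@104]
After op 9 [order #6] limit_sell(price=105, qty=10): fills=none; bids=[#3:8@98] asks=[#5:6@104 #6:10@105]
After op 10 [order #7] limit_sell(price=98, qty=9): fills=#3x#7:8@98; bids=[-] asks=[#7:1@98 #5:6@104 #6:10@105]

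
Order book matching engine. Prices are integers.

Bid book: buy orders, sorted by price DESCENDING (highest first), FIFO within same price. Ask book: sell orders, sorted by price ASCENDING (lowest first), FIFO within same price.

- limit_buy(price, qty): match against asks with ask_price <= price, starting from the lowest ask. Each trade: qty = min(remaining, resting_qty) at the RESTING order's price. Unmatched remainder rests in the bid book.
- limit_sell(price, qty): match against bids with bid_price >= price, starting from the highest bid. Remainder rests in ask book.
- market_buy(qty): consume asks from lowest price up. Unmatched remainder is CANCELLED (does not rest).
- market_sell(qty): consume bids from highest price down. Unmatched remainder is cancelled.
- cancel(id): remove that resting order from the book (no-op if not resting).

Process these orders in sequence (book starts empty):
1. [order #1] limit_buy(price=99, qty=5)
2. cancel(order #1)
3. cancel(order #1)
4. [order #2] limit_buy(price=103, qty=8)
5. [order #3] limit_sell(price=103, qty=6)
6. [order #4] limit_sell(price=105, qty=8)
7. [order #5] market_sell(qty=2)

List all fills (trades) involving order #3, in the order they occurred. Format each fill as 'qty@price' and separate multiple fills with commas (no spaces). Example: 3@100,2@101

Answer: 6@103

Derivation:
After op 1 [order #1] limit_buy(price=99, qty=5): fills=none; bids=[#1:5@99] asks=[-]
After op 2 cancel(order #1): fills=none; bids=[-] asks=[-]
After op 3 cancel(order #1): fills=none; bids=[-] asks=[-]
After op 4 [order #2] limit_buy(price=103, qty=8): fills=none; bids=[#2:8@103] asks=[-]
After op 5 [order #3] limit_sell(price=103, qty=6): fills=#2x#3:6@103; bids=[#2:2@103] asks=[-]
After op 6 [order #4] limit_sell(price=105, qty=8): fills=none; bids=[#2:2@103] asks=[#4:8@105]
After op 7 [order #5] market_sell(qty=2): fills=#2x#5:2@103; bids=[-] asks=[#4:8@105]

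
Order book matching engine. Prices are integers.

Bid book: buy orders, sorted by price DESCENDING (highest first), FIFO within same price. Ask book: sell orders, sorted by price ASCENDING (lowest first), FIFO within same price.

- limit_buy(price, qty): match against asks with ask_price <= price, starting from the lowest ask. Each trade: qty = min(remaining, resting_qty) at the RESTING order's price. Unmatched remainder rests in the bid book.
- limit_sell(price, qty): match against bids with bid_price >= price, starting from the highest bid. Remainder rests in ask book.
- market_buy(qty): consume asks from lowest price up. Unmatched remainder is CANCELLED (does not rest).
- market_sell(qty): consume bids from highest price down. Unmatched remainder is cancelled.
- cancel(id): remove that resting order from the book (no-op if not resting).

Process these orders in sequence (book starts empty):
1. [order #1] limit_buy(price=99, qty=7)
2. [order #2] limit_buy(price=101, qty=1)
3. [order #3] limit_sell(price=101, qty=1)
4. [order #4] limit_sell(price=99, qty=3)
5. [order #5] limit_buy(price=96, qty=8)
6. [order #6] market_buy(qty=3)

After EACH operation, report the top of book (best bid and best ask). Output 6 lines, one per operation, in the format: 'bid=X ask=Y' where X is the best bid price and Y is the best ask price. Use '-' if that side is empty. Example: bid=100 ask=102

Answer: bid=99 ask=-
bid=101 ask=-
bid=99 ask=-
bid=99 ask=-
bid=99 ask=-
bid=99 ask=-

Derivation:
After op 1 [order #1] limit_buy(price=99, qty=7): fills=none; bids=[#1:7@99] asks=[-]
After op 2 [order #2] limit_buy(price=101, qty=1): fills=none; bids=[#2:1@101 #1:7@99] asks=[-]
After op 3 [order #3] limit_sell(price=101, qty=1): fills=#2x#3:1@101; bids=[#1:7@99] asks=[-]
After op 4 [order #4] limit_sell(price=99, qty=3): fills=#1x#4:3@99; bids=[#1:4@99] asks=[-]
After op 5 [order #5] limit_buy(price=96, qty=8): fills=none; bids=[#1:4@99 #5:8@96] asks=[-]
After op 6 [order #6] market_buy(qty=3): fills=none; bids=[#1:4@99 #5:8@96] asks=[-]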